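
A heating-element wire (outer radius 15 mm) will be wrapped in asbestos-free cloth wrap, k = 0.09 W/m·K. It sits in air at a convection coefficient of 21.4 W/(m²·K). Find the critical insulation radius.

For a cylinder r_cr = k/h = 0.09/21.4
r_cr = 4.21 mm; since the bare radius (15 mm) is above r_cr, any added insulation will reduce heat loss.

r_cr ≈ 4.21 mm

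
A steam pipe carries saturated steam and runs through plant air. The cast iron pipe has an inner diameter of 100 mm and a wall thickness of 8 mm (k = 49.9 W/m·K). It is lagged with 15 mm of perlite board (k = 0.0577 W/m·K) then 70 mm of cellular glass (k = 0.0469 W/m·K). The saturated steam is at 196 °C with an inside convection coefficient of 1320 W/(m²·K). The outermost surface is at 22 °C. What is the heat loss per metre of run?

q′ ≈ 59.6 W/m

Radial resistances (cylindrical: R_cond = ln(r_o/r_i)/(2πkL), R_conv = 1/(h·2πrL)):
R_inner film = 1/(h_i·2πr₁L) = 1/(1320×2π×0.05×1) = 0.002411 K/W
R_cast iron pipe wall = ln(58/50)/(2π×49.9×1) = 4.734×10^-4 K/W
R_perlite board = ln(73/58)/(2π×0.0577×1) = 0.6345 K/W
R_cellular glass = ln(143/73)/(2π×0.0469×1) = 2.282 K/W
R_total = 2.919 K/W
Q = ΔT/R_total = 174/2.919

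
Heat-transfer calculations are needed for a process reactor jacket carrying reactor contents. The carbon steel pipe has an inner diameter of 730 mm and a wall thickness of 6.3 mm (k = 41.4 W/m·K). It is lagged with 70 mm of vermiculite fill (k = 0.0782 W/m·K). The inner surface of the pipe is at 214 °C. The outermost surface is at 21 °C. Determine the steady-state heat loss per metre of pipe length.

q′ ≈ 549 W/m

Radial resistances (cylindrical: R_cond = ln(r_o/r_i)/(2πkL), R_conv = 1/(h·2πrL)):
R_carbon steel pipe wall = ln(371.3/365)/(2π×41.4×1) = 6.579×10^-5 K/W
R_vermiculite fill = ln(441.3/371.3)/(2π×0.0782×1) = 0.3515 K/W
R_total = 0.3516 K/W
Q = ΔT/R_total = 193/0.3516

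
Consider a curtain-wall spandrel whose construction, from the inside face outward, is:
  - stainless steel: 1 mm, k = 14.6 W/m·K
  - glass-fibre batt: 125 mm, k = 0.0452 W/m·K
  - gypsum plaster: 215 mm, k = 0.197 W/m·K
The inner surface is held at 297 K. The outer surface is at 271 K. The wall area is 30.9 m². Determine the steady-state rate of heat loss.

Using the resistance-network approach (series):
R_stainless steel = L/(kA) = 0.001/(14.6×30.9) = 2.217×10^-6 K/W
R_glass-fibre batt = L/(kA) = 0.125/(0.0452×30.9) = 0.0895 K/W
R_gypsum plaster = L/(kA) = 0.215/(0.197×30.9) = 0.03532 K/W
R_total = 0.1248 K/W
Q = ΔT / R_total = 26 / 0.1248

Q ≈ 208 W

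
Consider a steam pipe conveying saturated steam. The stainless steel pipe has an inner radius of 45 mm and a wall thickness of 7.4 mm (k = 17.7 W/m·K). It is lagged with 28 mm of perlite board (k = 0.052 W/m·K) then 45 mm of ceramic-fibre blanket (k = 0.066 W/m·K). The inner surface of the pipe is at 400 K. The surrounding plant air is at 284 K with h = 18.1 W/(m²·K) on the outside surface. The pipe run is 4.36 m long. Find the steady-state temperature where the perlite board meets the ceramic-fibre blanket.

T ≈ 338 K

Per-layer cylindrical resistances, series-summed:
R_stainless steel pipe wall = ln(52.4/45)/(2π×17.7×4.36) = 3.14×10^-4 K/W
R_perlite board = ln(80.4/52.4)/(2π×0.052×4.36) = 0.3005 K/W
R_ceramic-fibre blanket = ln(125.4/80.4)/(2π×0.066×4.36) = 0.2458 K/W
R_outer film = 1/(h_o·2πr_oL) = 1/(18.1×2π×0.1254×4.36) = 0.01608 K/W
R_total = 0.5628 K/W
Q = ΔT/R_total = 116/0.5628
Q = 206 W
T_interface = T_inner − Q·ΣR(inner→interface) = 400 − 206×0.3008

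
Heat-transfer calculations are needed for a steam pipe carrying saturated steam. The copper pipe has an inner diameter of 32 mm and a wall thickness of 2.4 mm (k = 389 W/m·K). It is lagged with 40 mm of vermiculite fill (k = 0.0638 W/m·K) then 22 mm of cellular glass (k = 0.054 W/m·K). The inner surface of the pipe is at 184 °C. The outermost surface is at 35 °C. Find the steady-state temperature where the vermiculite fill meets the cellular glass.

Cylindrical conduction, so R = ln(r₂/r₁)/(2πkL) per layer, in series:
R_copper pipe wall = ln(18.4/16)/(2π×389×1) = 5.718×10^-5 K/W
R_vermiculite fill = ln(58.4/18.4)/(2π×0.0638×1) = 2.881 K/W
R_cellular glass = ln(80.4/58.4)/(2π×0.054×1) = 0.9423 K/W
R_total = 3.823 K/W
Q = ΔT/R_total = 149/3.823
Q = 39 W/m
T_interface = T_inner − Q·ΣR(inner→interface) = 184 − 39×2.881

T ≈ 71.7 °C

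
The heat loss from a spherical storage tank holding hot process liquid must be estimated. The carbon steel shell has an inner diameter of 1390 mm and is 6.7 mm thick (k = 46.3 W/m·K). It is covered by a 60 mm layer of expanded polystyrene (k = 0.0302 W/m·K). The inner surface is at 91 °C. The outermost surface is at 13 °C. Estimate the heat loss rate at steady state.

Each spherical layer contributes R = (1/r_i − 1/r_o)/(4πk):
R_carbon steel shell = (1/0.695 − 1/0.7017)/(4π×46.3) = 2.361×10^-5 K/W
R_expanded polystyrene = (1/0.7017 − 1/0.7617)/(4π×0.0302) = 0.2958 K/W
R_total = 0.2958 K/W
Q = ΔT/R_total = 78/0.2958

Q ≈ 264 W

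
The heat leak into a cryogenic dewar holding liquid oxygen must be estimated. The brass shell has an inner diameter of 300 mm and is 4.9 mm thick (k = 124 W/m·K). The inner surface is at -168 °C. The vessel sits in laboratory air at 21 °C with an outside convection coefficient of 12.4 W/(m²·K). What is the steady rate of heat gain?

Radial (spherical) resistances in series:
R_brass shell = (1/0.15 − 1/0.1549)/(4π×124) = 1.353×10^-4 K/W
R_outer film = 1/(h·4πr_o²) = 1/(12.4×4π×0.1549²) = 0.2675 K/W
R_total = 0.2676 K/W
Q = ΔT/R_total = 189/0.2676

Q ≈ 706 W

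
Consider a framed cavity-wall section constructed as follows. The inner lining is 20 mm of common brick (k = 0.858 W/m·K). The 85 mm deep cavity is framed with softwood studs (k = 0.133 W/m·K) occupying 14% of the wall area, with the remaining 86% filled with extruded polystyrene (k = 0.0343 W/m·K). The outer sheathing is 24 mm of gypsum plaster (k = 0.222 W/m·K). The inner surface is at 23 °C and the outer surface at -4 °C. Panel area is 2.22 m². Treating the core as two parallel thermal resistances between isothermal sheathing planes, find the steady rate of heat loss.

Q ≈ 31.6 W

Sheathing layers in series; stud and cavity paths in parallel between them.
R_inner = 0.02/(0.858×2.22) = 0.0105 K/W
R_stud  = 0.085/(0.133×0.14×2.22) = 2.056 K/W
R_cav   = 0.085/(0.0343×0.86×2.22) = 1.298 K/W
1/R_core = 1/R_stud + 1/R_cav → R_core = 0.7957 K/W
R_outer = 0.024/(0.222×2.22) = 0.0487 K/W
R_total = 0.8549 K/W
Q = ΔT/R_total = 27/0.8549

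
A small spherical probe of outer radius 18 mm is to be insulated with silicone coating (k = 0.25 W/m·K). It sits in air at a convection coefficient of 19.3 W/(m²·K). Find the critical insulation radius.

For a sphere r_cr = 2k/h = 2×0.25/19.3
r_cr = 25.9 mm; since the bare radius (18 mm) is below r_cr, adding a thin layer of insulation will *increase* heat loss.

r_cr ≈ 25.9 mm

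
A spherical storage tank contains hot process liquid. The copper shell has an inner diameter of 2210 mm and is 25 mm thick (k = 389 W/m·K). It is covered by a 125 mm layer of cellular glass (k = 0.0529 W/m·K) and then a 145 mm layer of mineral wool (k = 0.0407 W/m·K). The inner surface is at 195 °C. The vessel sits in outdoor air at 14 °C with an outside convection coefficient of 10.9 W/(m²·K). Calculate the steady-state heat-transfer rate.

Q ≈ 608 W

Radial (spherical) resistances in series:
R_copper shell = (1/1.105 − 1/1.13)/(4π×389) = 4.096×10^-6 K/W
R_cellular glass = (1/1.13 − 1/1.255)/(4π×0.0529) = 0.1326 K/W
R_mineral wool = (1/1.255 − 1/1.4)/(4π×0.0407) = 0.1614 K/W
R_outer film = 1/(h·4πr_o²) = 1/(10.9×4π×1.4²) = 0.003725 K/W
R_total = 0.2977 K/W
Q = ΔT/R_total = 181/0.2977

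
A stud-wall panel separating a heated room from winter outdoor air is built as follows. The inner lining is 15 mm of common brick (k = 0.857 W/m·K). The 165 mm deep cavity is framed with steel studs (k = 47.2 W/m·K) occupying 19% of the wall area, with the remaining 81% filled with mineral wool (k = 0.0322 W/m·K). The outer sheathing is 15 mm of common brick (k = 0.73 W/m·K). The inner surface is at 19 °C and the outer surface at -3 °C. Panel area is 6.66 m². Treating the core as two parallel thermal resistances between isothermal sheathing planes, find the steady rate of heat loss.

Sheathing layers in series; stud and cavity paths in parallel between them.
R_inner = 0.015/(0.857×6.66) = 0.002628 K/W
R_stud  = 0.165/(47.2×0.19×6.66) = 0.002763 K/W
R_cav   = 0.165/(0.0322×0.81×6.66) = 0.9499 K/W
1/R_core = 1/R_stud + 1/R_cav → R_core = 0.002755 K/W
R_outer = 0.015/(0.73×6.66) = 0.003085 K/W
R_total = 0.008468 K/W
Q = ΔT/R_total = 22/0.008468

Q ≈ 2600 W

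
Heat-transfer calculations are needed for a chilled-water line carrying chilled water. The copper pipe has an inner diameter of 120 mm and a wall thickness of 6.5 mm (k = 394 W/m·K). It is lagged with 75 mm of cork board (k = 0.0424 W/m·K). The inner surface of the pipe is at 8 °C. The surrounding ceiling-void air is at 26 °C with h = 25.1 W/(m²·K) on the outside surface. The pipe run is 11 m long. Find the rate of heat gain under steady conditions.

Treating each annulus and film as a series resistance:
R_copper pipe wall = ln(66.5/60)/(2π×394×11) = 3.777×10^-6 K/W
R_cork board = ln(141.5/66.5)/(2π×0.0424×11) = 0.2577 K/W
R_outer film = 1/(h_o·2πr_oL) = 1/(25.1×2π×0.1415×11) = 0.004074 K/W
R_total = 0.2617 K/W
Q = ΔT/R_total = 18/0.2617

Q ≈ 68.8 W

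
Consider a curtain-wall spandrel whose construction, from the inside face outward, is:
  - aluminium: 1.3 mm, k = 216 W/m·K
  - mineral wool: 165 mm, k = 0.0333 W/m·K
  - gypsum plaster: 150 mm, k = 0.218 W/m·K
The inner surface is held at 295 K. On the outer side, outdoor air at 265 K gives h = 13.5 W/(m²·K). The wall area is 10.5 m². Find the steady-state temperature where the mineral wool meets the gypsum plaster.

Thermal resistances in series:
R_aluminium = L/(kA) = 0.0013/(216×10.5) = 5.732×10^-7 K/W
R_mineral wool = L/(kA) = 0.165/(0.0333×10.5) = 0.4719 K/W
R_gypsum plaster = L/(kA) = 0.15/(0.218×10.5) = 0.06553 K/W
R_outer film = 1/(h_o·A) = 1/(13.5×10.5) = 0.007055 K/W
R_total = 0.5445 K/W;  Q = ΔT/R_total = 30/0.5445 = 55.1 W
T_interface = T_inner − Q·ΣR(inner→interface) = 295 − 55.1×0.4719

T ≈ 269 K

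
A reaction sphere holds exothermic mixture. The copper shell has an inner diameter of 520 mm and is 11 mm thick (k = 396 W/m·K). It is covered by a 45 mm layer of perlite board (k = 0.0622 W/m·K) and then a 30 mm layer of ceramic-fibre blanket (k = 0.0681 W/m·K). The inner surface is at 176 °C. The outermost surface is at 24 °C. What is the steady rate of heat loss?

Q ≈ 153 W

Radial (spherical) resistances in series:
R_copper shell = (1/0.26 − 1/0.271)/(4π×396) = 3.137×10^-5 K/W
R_perlite board = (1/0.271 − 1/0.316)/(4π×0.0622) = 0.6723 K/W
R_ceramic-fibre blanket = (1/0.316 − 1/0.346)/(4π×0.0681) = 0.3206 K/W
R_total = 0.9929 K/W
Q = ΔT/R_total = 152/0.9929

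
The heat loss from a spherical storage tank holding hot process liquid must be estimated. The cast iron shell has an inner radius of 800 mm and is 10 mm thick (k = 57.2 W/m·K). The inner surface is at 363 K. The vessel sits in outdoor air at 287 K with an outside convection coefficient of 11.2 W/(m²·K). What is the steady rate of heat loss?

Spherical conduction: R = (1/r_in − 1/r_out)/(4πk) per layer; series-sum.
R_cast iron shell = (1/0.8 − 1/0.81)/(4π×57.2) = 2.147×10^-5 K/W
R_outer film = 1/(h·4πr_o²) = 1/(11.2×4π×0.81²) = 0.01083 K/W
R_total = 0.01085 K/W
Q = ΔT/R_total = 76/0.01085

Q ≈ 7000 W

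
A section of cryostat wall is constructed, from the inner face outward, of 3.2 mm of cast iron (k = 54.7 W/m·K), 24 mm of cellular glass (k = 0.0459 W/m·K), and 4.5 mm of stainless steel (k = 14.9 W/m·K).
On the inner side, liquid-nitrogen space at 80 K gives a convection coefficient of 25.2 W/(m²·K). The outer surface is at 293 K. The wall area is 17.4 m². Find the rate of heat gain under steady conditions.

Thermal resistances in series:
R_inner film = 1/(h_i·A) = 1/(25.2×17.4) = 0.002281 K/W
R_cast iron = L/(kA) = 0.0032/(54.7×17.4) = 3.362×10^-6 K/W
R_cellular glass = L/(kA) = 0.024/(0.0459×17.4) = 0.03005 K/W
R_stainless steel = L/(kA) = 0.0045/(14.9×17.4) = 1.736×10^-5 K/W
R_total = 0.03235 K/W
Q = ΔT / R_total = 213 / 0.03235

Q ≈ 6580 W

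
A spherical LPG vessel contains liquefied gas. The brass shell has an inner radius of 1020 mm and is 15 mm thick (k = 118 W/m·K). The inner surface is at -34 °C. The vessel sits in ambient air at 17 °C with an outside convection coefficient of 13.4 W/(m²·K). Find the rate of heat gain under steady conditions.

For a spherical shell R = (1/r₁ − 1/r₂)/(4πk); film R = 1/(h·4πr²). In series:
R_brass shell = (1/1.02 − 1/1.035)/(4π×118) = 9.582×10^-6 K/W
R_outer film = 1/(h·4πr_o²) = 1/(13.4×4π×1.035²) = 0.005544 K/W
R_total = 0.005553 K/W
Q = ΔT/R_total = 51/0.005553

Q ≈ 9180 W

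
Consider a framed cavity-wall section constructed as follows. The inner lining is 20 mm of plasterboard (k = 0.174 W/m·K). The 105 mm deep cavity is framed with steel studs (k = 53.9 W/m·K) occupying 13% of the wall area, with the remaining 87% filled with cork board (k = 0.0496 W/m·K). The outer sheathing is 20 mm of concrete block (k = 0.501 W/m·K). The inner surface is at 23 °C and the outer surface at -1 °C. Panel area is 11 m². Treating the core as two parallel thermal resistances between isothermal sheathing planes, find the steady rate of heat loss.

Sheathing layers in series; stud and cavity paths in parallel between them.
R_inner = 0.02/(0.174×11) = 0.01045 K/W
R_stud  = 0.105/(53.9×0.13×11) = 0.001362 K/W
R_cav   = 0.105/(0.0496×0.87×11) = 0.2212 K/W
1/R_core = 1/R_stud + 1/R_cav → R_core = 0.001354 K/W
R_outer = 0.02/(0.501×11) = 0.003629 K/W
R_total = 0.01543 K/W
Q = ΔT/R_total = 24/0.01543

Q ≈ 1560 W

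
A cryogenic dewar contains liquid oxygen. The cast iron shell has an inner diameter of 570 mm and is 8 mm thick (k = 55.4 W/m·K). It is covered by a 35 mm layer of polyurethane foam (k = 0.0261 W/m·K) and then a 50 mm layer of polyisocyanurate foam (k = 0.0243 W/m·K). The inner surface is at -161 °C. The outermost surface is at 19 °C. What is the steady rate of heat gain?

Q ≈ 74 W

Spherical conduction: R = (1/r_in − 1/r_out)/(4πk) per layer; series-sum.
R_cast iron shell = (1/0.285 − 1/0.293)/(4π×55.4) = 1.376×10^-4 K/W
R_polyurethane foam = (1/0.293 − 1/0.328)/(4π×0.0261) = 1.11 K/W
R_polyisocyanurate foam = (1/0.328 − 1/0.378)/(4π×0.0243) = 1.321 K/W
R_total = 2.431 K/W
Q = ΔT/R_total = 180/2.431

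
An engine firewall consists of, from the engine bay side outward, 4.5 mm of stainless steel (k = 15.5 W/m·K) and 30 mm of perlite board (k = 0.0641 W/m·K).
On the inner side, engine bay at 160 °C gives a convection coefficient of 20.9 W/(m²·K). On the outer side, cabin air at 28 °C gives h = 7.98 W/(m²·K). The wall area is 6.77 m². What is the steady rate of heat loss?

Q ≈ 1390 W

Thermal resistances in series:
R_inner film = 1/(h_i·A) = 1/(20.9×6.77) = 0.007067 K/W
R_stainless steel = L/(kA) = 0.0045/(15.5×6.77) = 4.288×10^-5 K/W
R_perlite board = L/(kA) = 0.03/(0.0641×6.77) = 0.06913 K/W
R_outer film = 1/(h_o·A) = 1/(7.98×6.77) = 0.01851 K/W
R_total = 0.09475 K/W
Q = ΔT / R_total = 132 / 0.09475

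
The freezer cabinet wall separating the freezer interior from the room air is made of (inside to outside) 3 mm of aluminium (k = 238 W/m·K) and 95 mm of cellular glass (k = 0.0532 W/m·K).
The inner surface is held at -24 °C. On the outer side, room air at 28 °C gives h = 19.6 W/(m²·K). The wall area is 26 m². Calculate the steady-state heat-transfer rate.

Q ≈ 736 W

Treating each layer as a thermal resistance in series:
R_aluminium = L/(kA) = 0.003/(238×26) = 4.848×10^-7 K/W
R_cellular glass = L/(kA) = 0.095/(0.0532×26) = 0.06868 K/W
R_outer film = 1/(h_o·A) = 1/(19.6×26) = 0.001962 K/W
R_total = 0.07064 K/W
Q = ΔT / R_total = 52 / 0.07064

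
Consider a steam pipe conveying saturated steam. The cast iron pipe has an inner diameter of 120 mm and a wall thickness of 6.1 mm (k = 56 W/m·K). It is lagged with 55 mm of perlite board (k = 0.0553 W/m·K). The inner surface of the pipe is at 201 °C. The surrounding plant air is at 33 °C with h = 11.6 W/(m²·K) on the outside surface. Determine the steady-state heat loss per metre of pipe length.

For a radial system each layer contributes R = ln(r_out/r_in)/(2πkL); films add R = 1/(hA).
R_cast iron pipe wall = ln(66.1/60)/(2π×56×1) = 2.752×10^-4 K/W
R_perlite board = ln(121.1/66.1)/(2π×0.0553×1) = 1.742 K/W
R_outer film = 1/(h_o·2πr_oL) = 1/(11.6×2π×0.1211×1) = 0.1133 K/W
R_total = 1.856 K/W
Q = ΔT/R_total = 168/1.856

q′ ≈ 90.5 W/m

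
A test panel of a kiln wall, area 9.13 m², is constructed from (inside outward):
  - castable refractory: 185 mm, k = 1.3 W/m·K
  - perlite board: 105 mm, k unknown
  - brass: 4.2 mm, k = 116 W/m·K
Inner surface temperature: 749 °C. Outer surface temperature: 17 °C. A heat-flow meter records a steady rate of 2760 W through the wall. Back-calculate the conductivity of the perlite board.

k ≈ 0.0461 W/(m·K)

Thermal resistances in series:
R_castable refractory = L/(kA) = 0.185/(1.3×9.13) = 0.01559 K/W
R_brass = L/(kA) = 0.0042/(116×9.13) = 3.966×10^-6 K/W
Sum of known resistances R_other = 0.01559 K/W
Total R = ΔT/Q = 732/2760 = 0.2652 K/W
R_perlite board = R_total − R_other = 0.2496 K/W
k = L/(R·A) = 0.105/(0.2496×9.13)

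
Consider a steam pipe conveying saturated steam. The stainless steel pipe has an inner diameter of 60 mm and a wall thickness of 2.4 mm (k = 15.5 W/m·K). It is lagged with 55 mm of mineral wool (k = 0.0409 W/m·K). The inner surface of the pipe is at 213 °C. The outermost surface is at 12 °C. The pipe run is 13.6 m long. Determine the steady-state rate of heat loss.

Per-layer cylindrical resistances, series-summed:
R_stainless steel pipe wall = ln(32.4/30)/(2π×15.5×13.6) = 5.811×10^-5 K/W
R_mineral wool = ln(87.4/32.4)/(2π×0.0409×13.6) = 0.2839 K/W
R_total = 0.284 K/W
Q = ΔT/R_total = 201/0.284

Q ≈ 708 W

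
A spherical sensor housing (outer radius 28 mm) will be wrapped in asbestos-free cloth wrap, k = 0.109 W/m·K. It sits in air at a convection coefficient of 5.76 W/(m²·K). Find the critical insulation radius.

r_cr ≈ 37.8 mm

For a sphere r_cr = 2k/h = 2×0.109/5.76
r_cr = 37.8 mm; since the bare radius (28 mm) is below r_cr, adding a thin layer of insulation will *increase* heat loss.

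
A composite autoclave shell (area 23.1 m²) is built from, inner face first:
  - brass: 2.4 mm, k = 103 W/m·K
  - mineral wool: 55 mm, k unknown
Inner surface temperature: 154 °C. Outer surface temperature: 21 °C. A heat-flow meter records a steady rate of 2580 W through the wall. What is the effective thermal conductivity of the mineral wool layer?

Series thermal resistances:
R_brass = L/(kA) = 0.0024/(103×23.1) = 1.009×10^-6 K/W
Sum of known resistances R_other = 1.009×10^-6 K/W
Total R = ΔT/Q = 133/2580 = 0.05155 K/W
R_mineral wool = R_total − R_other = 0.05155 K/W
k = L/(R·A) = 0.055/(0.05155×23.1)

k ≈ 0.0462 W/(m·K)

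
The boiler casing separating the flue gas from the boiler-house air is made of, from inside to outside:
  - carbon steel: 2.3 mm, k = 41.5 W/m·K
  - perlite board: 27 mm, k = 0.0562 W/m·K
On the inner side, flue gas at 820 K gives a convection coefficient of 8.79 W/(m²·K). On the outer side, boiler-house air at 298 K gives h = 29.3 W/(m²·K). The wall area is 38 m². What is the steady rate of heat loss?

Treating each layer as a thermal resistance in series:
R_inner film = 1/(h_i·A) = 1/(8.79×38) = 0.002994 K/W
R_carbon steel = L/(kA) = 0.0023/(41.5×38) = 1.458×10^-6 K/W
R_perlite board = L/(kA) = 0.027/(0.0562×38) = 0.01264 K/W
R_outer film = 1/(h_o·A) = 1/(29.3×38) = 8.981×10^-4 K/W
R_total = 0.01654 K/W
Q = ΔT / R_total = 522 / 0.01654

Q ≈ 31600 W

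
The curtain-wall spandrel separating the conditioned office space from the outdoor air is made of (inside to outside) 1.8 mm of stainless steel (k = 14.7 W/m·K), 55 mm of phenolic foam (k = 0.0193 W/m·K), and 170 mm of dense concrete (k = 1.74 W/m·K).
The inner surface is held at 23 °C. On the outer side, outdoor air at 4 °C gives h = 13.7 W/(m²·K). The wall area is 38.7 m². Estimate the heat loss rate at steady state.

Q ≈ 243 W

Series thermal resistances:
R_stainless steel = L/(kA) = 0.0018/(14.7×38.7) = 3.164×10^-6 K/W
R_phenolic foam = L/(kA) = 0.055/(0.0193×38.7) = 0.07364 K/W
R_dense concrete = L/(kA) = 0.17/(1.74×38.7) = 0.002525 K/W
R_outer film = 1/(h_o·A) = 1/(13.7×38.7) = 0.001886 K/W
R_total = 0.07805 K/W
Q = ΔT / R_total = 19 / 0.07805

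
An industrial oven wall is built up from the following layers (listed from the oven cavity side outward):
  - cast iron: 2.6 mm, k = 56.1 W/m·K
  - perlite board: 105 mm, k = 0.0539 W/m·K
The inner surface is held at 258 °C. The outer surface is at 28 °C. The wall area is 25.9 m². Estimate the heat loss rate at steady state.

Q ≈ 3060 W

Using the resistance-network approach (series):
R_cast iron = L/(kA) = 0.0026/(56.1×25.9) = 1.789×10^-6 K/W
R_perlite board = L/(kA) = 0.105/(0.0539×25.9) = 0.07521 K/W
R_total = 0.07522 K/W
Q = ΔT / R_total = 230 / 0.07522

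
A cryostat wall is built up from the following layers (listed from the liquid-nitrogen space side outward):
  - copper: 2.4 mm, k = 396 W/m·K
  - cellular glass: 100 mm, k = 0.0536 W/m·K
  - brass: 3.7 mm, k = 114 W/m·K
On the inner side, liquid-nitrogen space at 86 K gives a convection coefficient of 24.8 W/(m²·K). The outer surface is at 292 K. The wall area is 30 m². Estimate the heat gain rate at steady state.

Model the wall as resistances in series:
R_inner film = 1/(h_i·A) = 1/(24.8×30) = 0.001344 K/W
R_copper = L/(kA) = 0.0024/(396×30) = 2.02×10^-7 K/W
R_cellular glass = L/(kA) = 0.1/(0.0536×30) = 0.06219 K/W
R_brass = L/(kA) = 0.0037/(114×30) = 1.082×10^-6 K/W
R_total = 0.06353 K/W
Q = ΔT / R_total = 206 / 0.06353

Q ≈ 3240 W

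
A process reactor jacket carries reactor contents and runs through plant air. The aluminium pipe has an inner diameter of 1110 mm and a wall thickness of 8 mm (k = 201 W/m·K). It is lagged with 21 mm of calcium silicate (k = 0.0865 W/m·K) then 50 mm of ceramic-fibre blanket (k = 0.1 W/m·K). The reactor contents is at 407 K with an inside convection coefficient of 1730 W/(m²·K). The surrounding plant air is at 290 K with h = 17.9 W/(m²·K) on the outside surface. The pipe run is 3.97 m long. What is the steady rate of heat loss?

Cylindrical conduction, so R = ln(r₂/r₁)/(2πkL) per layer, in series:
R_inner film = 1/(h_i·2πr₁L) = 1/(1730×2π×0.555×3.97) = 4.175×10^-5 K/W
R_aluminium pipe wall = ln(563/555)/(2π×201×3.97) = 2.854×10^-6 K/W
R_calcium silicate = ln(584/563)/(2π×0.0865×3.97) = 0.01697 K/W
R_ceramic-fibre blanket = ln(634/584)/(2π×0.1×3.97) = 0.03293 K/W
R_outer film = 1/(h_o·2πr_oL) = 1/(17.9×2π×0.634×3.97) = 0.003533 K/W
R_total = 0.05348 K/W
Q = ΔT/R_total = 117/0.05348

Q ≈ 2190 W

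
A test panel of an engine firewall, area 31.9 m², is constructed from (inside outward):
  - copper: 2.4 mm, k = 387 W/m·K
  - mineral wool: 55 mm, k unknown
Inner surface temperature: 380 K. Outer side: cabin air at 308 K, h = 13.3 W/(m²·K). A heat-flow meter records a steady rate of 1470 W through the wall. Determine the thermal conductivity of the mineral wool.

k ≈ 0.037 W/(m·K)

Thermal resistances in series:
R_copper = L/(kA) = 0.0024/(387×31.9) = 1.944×10^-7 K/W
R_outer film = 1/(h_o·A) = 1/(13.3×31.9) = 0.002357 K/W
Sum of known resistances R_other = 0.002357 K/W
Total R = ΔT/Q = 72/1470 = 0.04898 K/W
R_mineral wool = R_total − R_other = 0.04662 K/W
k = L/(R·A) = 0.055/(0.04662×31.9)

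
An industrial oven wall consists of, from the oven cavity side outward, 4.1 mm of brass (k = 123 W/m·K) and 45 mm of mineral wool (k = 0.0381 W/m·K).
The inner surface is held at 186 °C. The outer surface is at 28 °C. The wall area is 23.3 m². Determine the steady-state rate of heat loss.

Q ≈ 3120 W

Model the wall as resistances in series:
R_brass = L/(kA) = 0.0041/(123×23.3) = 1.431×10^-6 K/W
R_mineral wool = L/(kA) = 0.045/(0.0381×23.3) = 0.05069 K/W
R_total = 0.05069 K/W
Q = ΔT / R_total = 158 / 0.05069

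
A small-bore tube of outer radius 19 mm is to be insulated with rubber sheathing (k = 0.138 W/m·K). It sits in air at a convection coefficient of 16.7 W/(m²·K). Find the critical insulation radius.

r_cr ≈ 8.26 mm

For a cylinder r_cr = k/h = 0.138/16.7
r_cr = 8.26 mm; since the bare radius (19 mm) is above r_cr, any added insulation will reduce heat loss.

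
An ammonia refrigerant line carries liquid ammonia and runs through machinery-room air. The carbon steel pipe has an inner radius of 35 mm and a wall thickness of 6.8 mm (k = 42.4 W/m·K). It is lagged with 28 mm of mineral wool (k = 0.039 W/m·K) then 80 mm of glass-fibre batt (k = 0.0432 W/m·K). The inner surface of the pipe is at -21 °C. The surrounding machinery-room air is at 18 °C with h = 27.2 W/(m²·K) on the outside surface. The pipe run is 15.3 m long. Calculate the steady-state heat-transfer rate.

Cylindrical conduction, so R = ln(r₂/r₁)/(2πkL) per layer, in series:
R_carbon steel pipe wall = ln(41.8/35)/(2π×42.4×15.3) = 4.356×10^-5 K/W
R_mineral wool = ln(69.8/41.8)/(2π×0.039×15.3) = 0.1368 K/W
R_glass-fibre batt = ln(149.8/69.8)/(2π×0.0432×15.3) = 0.1839 K/W
R_outer film = 1/(h_o·2πr_oL) = 1/(27.2×2π×0.1498×15.3) = 0.002553 K/W
R_total = 0.3232 K/W
Q = ΔT/R_total = 39/0.3232

Q ≈ 121 W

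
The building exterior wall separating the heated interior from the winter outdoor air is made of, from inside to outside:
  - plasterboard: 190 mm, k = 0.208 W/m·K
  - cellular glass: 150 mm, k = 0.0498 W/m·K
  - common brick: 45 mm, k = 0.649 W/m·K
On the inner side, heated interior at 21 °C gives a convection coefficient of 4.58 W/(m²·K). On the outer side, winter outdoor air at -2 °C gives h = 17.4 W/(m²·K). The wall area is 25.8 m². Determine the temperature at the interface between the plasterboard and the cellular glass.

T ≈ 14.9 °C

Thermal resistances in series:
R_inner film = 1/(h_i·A) = 1/(4.58×25.8) = 0.008463 K/W
R_plasterboard = L/(kA) = 0.19/(0.208×25.8) = 0.03541 K/W
R_cellular glass = L/(kA) = 0.15/(0.0498×25.8) = 0.1167 K/W
R_common brick = L/(kA) = 0.045/(0.649×25.8) = 0.002687 K/W
R_outer film = 1/(h_o·A) = 1/(17.4×25.8) = 0.002228 K/W
R_total = 0.1655 K/W;  Q = ΔT/R_total = 23/0.1655 = 138.9 W
T_interface = T_inner − Q·ΣR(inner→interface) = 21 − 139×0.04387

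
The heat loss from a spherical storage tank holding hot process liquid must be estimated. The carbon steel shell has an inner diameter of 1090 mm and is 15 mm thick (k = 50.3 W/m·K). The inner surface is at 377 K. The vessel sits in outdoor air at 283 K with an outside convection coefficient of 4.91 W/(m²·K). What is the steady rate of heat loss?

Each spherical layer contributes R = (1/r_i − 1/r_o)/(4πk):
R_carbon steel shell = (1/0.545 − 1/0.56)/(4π×50.3) = 7.776×10^-5 K/W
R_outer film = 1/(h·4πr_o²) = 1/(4.91×4π×0.56²) = 0.05168 K/W
R_total = 0.05176 K/W
Q = ΔT/R_total = 94/0.05176

Q ≈ 1820 W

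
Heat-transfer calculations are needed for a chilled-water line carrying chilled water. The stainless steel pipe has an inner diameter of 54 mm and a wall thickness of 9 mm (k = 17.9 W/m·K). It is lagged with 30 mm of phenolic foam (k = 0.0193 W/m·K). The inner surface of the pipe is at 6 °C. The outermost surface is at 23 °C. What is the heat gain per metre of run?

Cylindrical conduction, so R = ln(r₂/r₁)/(2πkL) per layer, in series:
R_stainless steel pipe wall = ln(36/27)/(2π×17.9×1) = 0.002558 K/W
R_phenolic foam = ln(66/36)/(2π×0.0193×1) = 4.998 K/W
R_total = 5.001 K/W
Q = ΔT/R_total = 17/5.001

q′ ≈ 3.4 W/m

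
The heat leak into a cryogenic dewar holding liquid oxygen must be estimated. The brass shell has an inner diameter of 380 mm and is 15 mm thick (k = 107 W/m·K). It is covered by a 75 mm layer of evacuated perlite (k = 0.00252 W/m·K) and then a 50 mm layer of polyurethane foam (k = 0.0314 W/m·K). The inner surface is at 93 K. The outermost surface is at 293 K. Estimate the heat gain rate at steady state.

For a spherical shell R = (1/r₁ − 1/r₂)/(4πk); film R = 1/(h·4πr²). In series:
R_brass shell = (1/0.19 − 1/0.205)/(4π×107) = 2.864×10^-4 K/W
R_evacuated perlite = (1/0.205 − 1/0.28)/(4π×0.00252) = 41.26 K/W
R_polyurethane foam = (1/0.28 − 1/0.33)/(4π×0.0314) = 1.371 K/W
R_total = 42.63 K/W
Q = ΔT/R_total = 200/42.63

Q ≈ 4.69 W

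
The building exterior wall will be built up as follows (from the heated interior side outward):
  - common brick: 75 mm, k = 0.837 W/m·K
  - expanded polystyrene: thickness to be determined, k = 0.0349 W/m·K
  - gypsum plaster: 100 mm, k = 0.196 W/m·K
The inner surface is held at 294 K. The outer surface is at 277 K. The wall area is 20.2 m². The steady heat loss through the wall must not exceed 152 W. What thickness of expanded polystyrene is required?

Thermal resistances in series:
R_common brick = L/(kA) = 0.075/(0.837×20.2) = 0.004436 K/W
R_gypsum plaster = L/(kA) = 0.1/(0.196×20.2) = 0.02526 K/W
Sum of the known resistances R_other = 0.02969 K/W
Required total resistance R_tot = ΔT/Q_allow = 17/152 = 0.1118 K/W
R_expanded polystyrene = R_tot − R_other = 0.08215 K/W
L = R·k·A = 0.08215×0.0349×20.2

L ≈ 57.9 mm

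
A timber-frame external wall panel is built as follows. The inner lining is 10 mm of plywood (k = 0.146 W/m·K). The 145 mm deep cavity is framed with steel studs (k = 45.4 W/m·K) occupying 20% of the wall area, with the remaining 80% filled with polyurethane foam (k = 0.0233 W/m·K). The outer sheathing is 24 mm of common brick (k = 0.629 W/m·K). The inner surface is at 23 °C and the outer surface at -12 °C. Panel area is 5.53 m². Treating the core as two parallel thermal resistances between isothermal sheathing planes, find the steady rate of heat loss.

Q ≈ 1580 W

Sheathing layers in series; stud and cavity paths in parallel between them.
R_inner = 0.01/(0.146×5.53) = 0.01239 K/W
R_stud  = 0.145/(45.4×0.2×5.53) = 0.002888 K/W
R_cav   = 0.145/(0.0233×0.8×5.53) = 1.407 K/W
1/R_core = 1/R_stud + 1/R_cav → R_core = 0.002882 K/W
R_outer = 0.024/(0.629×5.53) = 0.0069 K/W
R_total = 0.02217 K/W
Q = ΔT/R_total = 35/0.02217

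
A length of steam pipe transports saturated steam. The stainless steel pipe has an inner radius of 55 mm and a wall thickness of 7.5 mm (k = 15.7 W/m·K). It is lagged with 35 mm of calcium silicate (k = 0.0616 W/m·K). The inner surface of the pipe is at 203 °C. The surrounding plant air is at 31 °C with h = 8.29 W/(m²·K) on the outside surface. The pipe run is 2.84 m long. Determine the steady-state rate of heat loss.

Per-layer cylindrical resistances, series-summed:
R_stainless steel pipe wall = ln(62.5/55)/(2π×15.7×2.84) = 4.563×10^-4 K/W
R_calcium silicate = ln(97.5/62.5)/(2π×0.0616×2.84) = 0.4046 K/W
R_outer film = 1/(h_o·2πr_oL) = 1/(8.29×2π×0.0975×2.84) = 0.06933 K/W
R_total = 0.4743 K/W
Q = ΔT/R_total = 172/0.4743

Q ≈ 363 W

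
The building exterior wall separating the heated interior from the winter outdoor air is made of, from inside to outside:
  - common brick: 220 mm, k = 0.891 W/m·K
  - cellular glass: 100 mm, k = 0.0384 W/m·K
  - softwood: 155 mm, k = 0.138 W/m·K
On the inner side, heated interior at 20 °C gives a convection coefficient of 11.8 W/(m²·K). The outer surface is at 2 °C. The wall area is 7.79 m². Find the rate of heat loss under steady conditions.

Q ≈ 34.5 W

Using the resistance-network approach (series):
R_inner film = 1/(h_i·A) = 1/(11.8×7.79) = 0.01088 K/W
R_common brick = L/(kA) = 0.22/(0.891×7.79) = 0.0317 K/W
R_cellular glass = L/(kA) = 0.1/(0.0384×7.79) = 0.3343 K/W
R_softwood = L/(kA) = 0.155/(0.138×7.79) = 0.1442 K/W
R_total = 0.5211 K/W
Q = ΔT / R_total = 18 / 0.5211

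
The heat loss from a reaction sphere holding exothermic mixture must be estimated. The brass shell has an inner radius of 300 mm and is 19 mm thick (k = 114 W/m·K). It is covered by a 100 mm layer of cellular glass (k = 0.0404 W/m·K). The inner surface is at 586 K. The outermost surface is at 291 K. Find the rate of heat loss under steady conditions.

For a spherical shell R = (1/r₁ − 1/r₂)/(4πk); film R = 1/(h·4πr²). In series:
R_brass shell = (1/0.3 − 1/0.319)/(4π×114) = 1.386×10^-4 K/W
R_cellular glass = (1/0.319 − 1/0.419)/(4π×0.0404) = 1.474 K/W
R_total = 1.474 K/W
Q = ΔT/R_total = 295/1.474

Q ≈ 200 W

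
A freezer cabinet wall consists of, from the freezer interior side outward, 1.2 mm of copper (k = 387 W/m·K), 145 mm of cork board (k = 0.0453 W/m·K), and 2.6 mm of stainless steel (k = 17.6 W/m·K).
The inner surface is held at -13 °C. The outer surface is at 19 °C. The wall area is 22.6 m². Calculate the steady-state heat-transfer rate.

Model the wall as resistances in series:
R_copper = L/(kA) = 0.0012/(387×22.6) = 1.372×10^-7 K/W
R_cork board = L/(kA) = 0.145/(0.0453×22.6) = 0.1416 K/W
R_stainless steel = L/(kA) = 0.0026/(17.6×22.6) = 6.537×10^-6 K/W
R_total = 0.1416 K/W
Q = ΔT / R_total = 32 / 0.1416

Q ≈ 226 W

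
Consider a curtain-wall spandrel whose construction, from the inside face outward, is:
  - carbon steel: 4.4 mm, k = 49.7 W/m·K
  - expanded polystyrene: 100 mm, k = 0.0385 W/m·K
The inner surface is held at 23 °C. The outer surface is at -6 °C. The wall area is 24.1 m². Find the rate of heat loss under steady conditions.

Series thermal resistances:
R_carbon steel = L/(kA) = 0.0044/(49.7×24.1) = 3.673×10^-6 K/W
R_expanded polystyrene = L/(kA) = 0.1/(0.0385×24.1) = 0.1078 K/W
R_total = 0.1078 K/W
Q = ΔT / R_total = 29 / 0.1078

Q ≈ 269 W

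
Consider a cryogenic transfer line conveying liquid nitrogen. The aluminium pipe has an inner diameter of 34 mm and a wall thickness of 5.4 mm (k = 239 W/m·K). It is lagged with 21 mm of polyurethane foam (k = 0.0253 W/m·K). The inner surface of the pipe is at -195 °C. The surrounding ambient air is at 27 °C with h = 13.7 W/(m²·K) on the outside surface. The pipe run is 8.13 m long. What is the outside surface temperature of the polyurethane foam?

T ≈ 13.6 °C

Radial resistances (cylindrical: R_cond = ln(r_o/r_i)/(2πkL), R_conv = 1/(h·2πrL)):
R_aluminium pipe wall = ln(22.4/17)/(2π×239×8.13) = 2.259×10^-5 K/W
R_polyurethane foam = ln(43.4/22.4)/(2π×0.0253×8.13) = 0.5118 K/W
R_outer film = 1/(h_o·2πr_oL) = 1/(13.7×2π×0.0434×8.13) = 0.03292 K/W
R_total = 0.5447 K/W
Q = ΔT/R_total = 222/0.5447
Q = 408 W
T_interface = T_inner + Q·ΣR(inner→interface) = -195 + 408×0.5118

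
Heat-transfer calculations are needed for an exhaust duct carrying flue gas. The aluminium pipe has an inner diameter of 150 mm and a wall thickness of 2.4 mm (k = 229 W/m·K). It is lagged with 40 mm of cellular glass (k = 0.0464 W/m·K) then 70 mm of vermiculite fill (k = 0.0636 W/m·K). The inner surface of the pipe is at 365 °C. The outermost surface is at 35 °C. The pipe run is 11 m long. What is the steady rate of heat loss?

Per-layer cylindrical resistances, series-summed:
R_aluminium pipe wall = ln(77.4/75)/(2π×229×11) = 1.99×10^-6 K/W
R_cellular glass = ln(117.4/77.4)/(2π×0.0464×11) = 0.1299 K/W
R_vermiculite fill = ln(187.4/117.4)/(2π×0.0636×11) = 0.1064 K/W
R_total = 0.2363 K/W
Q = ΔT/R_total = 330/0.2363

Q ≈ 1400 W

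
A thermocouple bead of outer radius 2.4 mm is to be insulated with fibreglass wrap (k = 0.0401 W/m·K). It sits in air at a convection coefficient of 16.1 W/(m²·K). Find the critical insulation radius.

For a sphere r_cr = 2k/h = 2×0.0401/16.1
r_cr = 4.98 mm; since the bare radius (2.4 mm) is below r_cr, adding a thin layer of insulation will *increase* heat loss.

r_cr ≈ 4.98 mm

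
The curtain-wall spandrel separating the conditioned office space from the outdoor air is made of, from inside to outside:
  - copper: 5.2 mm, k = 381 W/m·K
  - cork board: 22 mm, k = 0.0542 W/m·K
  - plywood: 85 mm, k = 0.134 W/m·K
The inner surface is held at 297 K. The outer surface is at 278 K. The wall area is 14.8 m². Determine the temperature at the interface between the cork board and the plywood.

Model the wall as resistances in series:
R_copper = L/(kA) = 0.0052/(381×14.8) = 9.222×10^-7 K/W
R_cork board = L/(kA) = 0.022/(0.0542×14.8) = 0.02743 K/W
R_plywood = L/(kA) = 0.085/(0.134×14.8) = 0.04286 K/W
R_total = 0.07029 K/W;  Q = ΔT/R_total = 19/0.07029 = 270.3 W
T_interface = T_inner − Q·ΣR(inner→interface) = 297 − 270×0.02743

T ≈ 290 K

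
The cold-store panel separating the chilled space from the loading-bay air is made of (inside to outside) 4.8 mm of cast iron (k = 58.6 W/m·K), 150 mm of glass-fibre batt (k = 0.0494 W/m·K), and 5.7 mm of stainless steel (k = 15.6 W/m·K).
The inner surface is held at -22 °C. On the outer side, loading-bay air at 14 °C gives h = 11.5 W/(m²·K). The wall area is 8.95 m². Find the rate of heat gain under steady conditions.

Q ≈ 103 W

Model the wall as resistances in series:
R_cast iron = L/(kA) = 0.0048/(58.6×8.95) = 9.152×10^-6 K/W
R_glass-fibre batt = L/(kA) = 0.15/(0.0494×8.95) = 0.3393 K/W
R_stainless steel = L/(kA) = 0.0057/(15.6×8.95) = 4.083×10^-5 K/W
R_outer film = 1/(h_o·A) = 1/(11.5×8.95) = 0.009716 K/W
R_total = 0.349 K/W
Q = ΔT / R_total = 36 / 0.349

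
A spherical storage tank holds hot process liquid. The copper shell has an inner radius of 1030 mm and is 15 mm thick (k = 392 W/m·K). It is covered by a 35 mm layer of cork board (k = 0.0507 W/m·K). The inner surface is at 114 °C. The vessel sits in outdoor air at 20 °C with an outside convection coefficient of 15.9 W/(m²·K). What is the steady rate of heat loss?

Q ≈ 1770 W

Radial (spherical) resistances in series:
R_copper shell = (1/1.03 − 1/1.045)/(4π×392) = 2.829×10^-6 K/W
R_cork board = (1/1.045 − 1/1.08)/(4π×0.0507) = 0.04868 K/W
R_outer film = 1/(h·4πr_o²) = 1/(15.9×4π×1.08²) = 0.004291 K/W
R_total = 0.05297 K/W
Q = ΔT/R_total = 94/0.05297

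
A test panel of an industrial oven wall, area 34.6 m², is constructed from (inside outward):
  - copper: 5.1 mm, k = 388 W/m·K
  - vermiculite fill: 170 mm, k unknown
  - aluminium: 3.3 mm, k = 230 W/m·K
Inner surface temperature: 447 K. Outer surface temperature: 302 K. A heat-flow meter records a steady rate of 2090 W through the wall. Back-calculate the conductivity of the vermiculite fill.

k ≈ 0.0708 W/(m·K)

Using the resistance-network approach (series):
R_copper = L/(kA) = 0.0051/(388×34.6) = 3.799×10^-7 K/W
R_aluminium = L/(kA) = 0.0033/(230×34.6) = 4.147×10^-7 K/W
Sum of known resistances R_other = 7.946×10^-7 K/W
Total R = ΔT/Q = 145/2090 = 0.06938 K/W
R_vermiculite fill = R_total − R_other = 0.06938 K/W
k = L/(R·A) = 0.17/(0.06938×34.6)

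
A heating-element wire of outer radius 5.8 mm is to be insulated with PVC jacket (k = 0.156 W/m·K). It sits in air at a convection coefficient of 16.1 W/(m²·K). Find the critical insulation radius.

For a cylinder r_cr = k/h = 0.156/16.1
r_cr = 9.69 mm; since the bare radius (5.8 mm) is below r_cr, adding a thin layer of insulation will *increase* heat loss.

r_cr ≈ 9.69 mm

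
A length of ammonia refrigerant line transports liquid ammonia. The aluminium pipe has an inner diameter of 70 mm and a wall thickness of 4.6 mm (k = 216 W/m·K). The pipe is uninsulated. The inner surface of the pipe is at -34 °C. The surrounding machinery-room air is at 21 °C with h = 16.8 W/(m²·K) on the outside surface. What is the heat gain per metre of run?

q′ ≈ 230 W/m

For a radial system each layer contributes R = ln(r_out/r_in)/(2πkL); films add R = 1/(hA).
R_aluminium pipe wall = ln(39.6/35)/(2π×216×1) = 9.098×10^-5 K/W
R_outer film = 1/(h_o·2πr_oL) = 1/(16.8×2π×0.0396×1) = 0.2392 K/W
R_total = 0.2393 K/W
Q = ΔT/R_total = 55/0.2393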